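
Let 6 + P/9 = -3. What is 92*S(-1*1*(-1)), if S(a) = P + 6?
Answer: -6900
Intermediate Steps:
P = -81 (P = -54 + 9*(-3) = -54 - 27 = -81)
S(a) = -75 (S(a) = -81 + 6 = -75)
92*S(-1*1*(-1)) = 92*(-75) = -6900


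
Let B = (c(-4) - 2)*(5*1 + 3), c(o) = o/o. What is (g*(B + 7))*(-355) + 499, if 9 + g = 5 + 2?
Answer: -211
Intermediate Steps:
c(o) = 1
B = -8 (B = (1 - 2)*(5*1 + 3) = -(5 + 3) = -1*8 = -8)
g = -2 (g = -9 + (5 + 2) = -9 + 7 = -2)
(g*(B + 7))*(-355) + 499 = -2*(-8 + 7)*(-355) + 499 = -2*(-1)*(-355) + 499 = 2*(-355) + 499 = -710 + 499 = -211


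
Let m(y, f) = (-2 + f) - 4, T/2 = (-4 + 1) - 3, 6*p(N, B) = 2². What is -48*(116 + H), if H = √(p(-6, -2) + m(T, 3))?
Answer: -5568 - 16*I*√21 ≈ -5568.0 - 73.321*I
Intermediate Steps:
p(N, B) = ⅔ (p(N, B) = (⅙)*2² = (⅙)*4 = ⅔)
T = -12 (T = 2*((-4 + 1) - 3) = 2*(-3 - 3) = 2*(-6) = -12)
m(y, f) = -6 + f
H = I*√21/3 (H = √(⅔ + (-6 + 3)) = √(⅔ - 3) = √(-7/3) = I*√21/3 ≈ 1.5275*I)
-48*(116 + H) = -48*(116 + I*√21/3) = -5568 - 16*I*√21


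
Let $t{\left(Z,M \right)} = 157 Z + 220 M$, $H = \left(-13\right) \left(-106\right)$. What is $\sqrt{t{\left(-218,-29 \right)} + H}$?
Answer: $2 i \sqrt{9807} \approx 198.06 i$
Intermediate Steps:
$H = 1378$
$\sqrt{t{\left(-218,-29 \right)} + H} = \sqrt{\left(157 \left(-218\right) + 220 \left(-29\right)\right) + 1378} = \sqrt{\left(-34226 - 6380\right) + 1378} = \sqrt{-40606 + 1378} = \sqrt{-39228} = 2 i \sqrt{9807}$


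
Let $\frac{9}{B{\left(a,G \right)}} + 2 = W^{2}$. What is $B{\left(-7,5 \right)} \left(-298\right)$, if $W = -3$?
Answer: $- \frac{2682}{7} \approx -383.14$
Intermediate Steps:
$B{\left(a,G \right)} = \frac{9}{7}$ ($B{\left(a,G \right)} = \frac{9}{-2 + \left(-3\right)^{2}} = \frac{9}{-2 + 9} = \frac{9}{7}$)
$B{\left(-7,5 \right)} \left(-298\right) = \frac{9}{7} \left(-298\right) = - \frac{2682}{7}$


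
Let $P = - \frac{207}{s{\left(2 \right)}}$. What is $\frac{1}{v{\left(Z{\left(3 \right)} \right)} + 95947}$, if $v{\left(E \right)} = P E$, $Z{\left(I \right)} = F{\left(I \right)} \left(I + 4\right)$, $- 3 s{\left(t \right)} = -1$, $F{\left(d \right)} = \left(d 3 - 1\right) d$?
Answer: $- \frac{1}{8381} \approx -0.00011932$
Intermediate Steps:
$F{\left(d \right)} = d \left(-1 + 3 d\right)$ ($F{\left(d \right)} = \left(3 d - 1\right) d = \left(-1 + 3 d\right) d = d \left(-1 + 3 d\right)$)
$s{\left(t \right)} = \frac{1}{3}$ ($s{\left(t \right)} = \left(- \frac{1}{3}\right) \left(-1\right) = \frac{1}{3}$)
$P = -621$ ($P = - 207 \frac{1}{\frac{1}{3}} = \left(-207\right) 3 = -621$)
$Z{\left(I \right)} = I \left(-1 + 3 I\right) \left(4 + I\right)$ ($Z{\left(I \right)} = I \left(-1 + 3 I\right) \left(I + 4\right) = I \left(-1 + 3 I\right) \left(4 + I\right)$)
$v{\left(E \right)} = - 621 E$
$\frac{1}{v{\left(Z{\left(3 \right)} \right)} + 95947} = \frac{1}{- 621 \cdot 3 \left(-1 + 3 \cdot 3\right) \left(4 + 3\right) + 95947} = \frac{1}{- 621 \cdot 3 \left(-1 + 9\right) 7 + 95947} = \frac{1}{- 621 \cdot 3 \cdot 8 \cdot 7 + 95947} = \frac{1}{\left(-621\right) 168 + 95947} = \frac{1}{-104328 + 95947} = \frac{1}{-8381} = - \frac{1}{8381}$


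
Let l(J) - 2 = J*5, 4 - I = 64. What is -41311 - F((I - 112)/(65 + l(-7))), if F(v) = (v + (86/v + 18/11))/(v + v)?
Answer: -39081943/946 ≈ -41313.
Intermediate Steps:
I = -60 (I = 4 - 1*64 = 4 - 64 = -60)
l(J) = 2 + 5*J (l(J) = 2 + J*5 = 2 + 5*J)
F(v) = (18/11 + v + 86/v)/(2*v) (F(v) = (v + (86/v + 18*(1/11)))/((2*v)) = (v + (86/v + 18/11))*(1/(2*v)) = (v + (18/11 + 86/v))*(1/(2*v)) = (18/11 + v + 86/v)*(1/(2*v)) = (18/11 + v + 86/v)/(2*v))
-41311 - F((I - 112)/(65 + l(-7))) = -41311 - (½ + 43/((-60 - 112)/(65 + (2 + 5*(-7))))² + 9/(11*(((-60 - 112)/(65 + (2 + 5*(-7))))))) = -41311 - (½ + 43/(-172/(65 + (2 - 35)))² + 9/(11*((-172/(65 + (2 - 35)))))) = -41311 - (½ + 43/(-172/(65 - 33))² + 9/(11*((-172/(65 - 33))))) = -41311 - (½ + 43/(-172/32)² + 9/(11*((-172/32)))) = -41311 - (½ + 43/(-172*1/32)² + 9/(11*((-172*1/32)))) = -41311 - (½ + 43/(-43/8)² + 9/(11*(-43/8))) = -41311 - (½ + 43*(64/1849) + (9/11)*(-8/43)) = -41311 - (½ + 64/43 - 72/473) = -41311 - 1*1737/946 = -41311 - 1737/946 = -39081943/946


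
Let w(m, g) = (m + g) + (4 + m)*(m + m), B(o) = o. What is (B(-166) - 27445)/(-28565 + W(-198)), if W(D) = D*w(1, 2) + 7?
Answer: 27611/31132 ≈ 0.88690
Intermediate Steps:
w(m, g) = g + m + 2*m*(4 + m) (w(m, g) = (g + m) + (4 + m)*(2*m) = (g + m) + 2*m*(4 + m) = g + m + 2*m*(4 + m))
W(D) = 7 + 13*D (W(D) = D*(2 + 2*1² + 9*1) + 7 = D*(2 + 2*1 + 9) + 7 = D*(2 + 2 + 9) + 7 = D*13 + 7 = 13*D + 7 = 7 + 13*D)
(B(-166) - 27445)/(-28565 + W(-198)) = (-166 - 27445)/(-28565 + (7 + 13*(-198))) = -27611/(-28565 + (7 - 2574)) = -27611/(-28565 - 2567) = -27611/(-31132) = -27611*(-1/31132) = 27611/31132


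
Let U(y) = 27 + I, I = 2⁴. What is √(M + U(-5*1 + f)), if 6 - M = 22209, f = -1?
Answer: 4*I*√1385 ≈ 148.86*I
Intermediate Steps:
I = 16
U(y) = 43 (U(y) = 27 + 16 = 43)
M = -22203 (M = 6 - 1*22209 = 6 - 22209 = -22203)
√(M + U(-5*1 + f)) = √(-22203 + 43) = √(-22160) = 4*I*√1385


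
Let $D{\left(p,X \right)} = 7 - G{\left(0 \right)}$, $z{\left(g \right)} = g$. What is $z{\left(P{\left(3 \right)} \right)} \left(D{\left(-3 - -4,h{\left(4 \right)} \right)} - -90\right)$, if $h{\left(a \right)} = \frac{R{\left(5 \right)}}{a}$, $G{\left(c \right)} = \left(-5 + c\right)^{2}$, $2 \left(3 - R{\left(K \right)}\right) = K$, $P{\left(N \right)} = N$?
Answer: $216$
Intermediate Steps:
$R{\left(K \right)} = 3 - \frac{K}{2}$
$h{\left(a \right)} = \frac{1}{2 a}$ ($h{\left(a \right)} = \frac{3 - \frac{5}{2}}{a} = \frac{1}{2 a}$)
$D{\left(p,X \right)} = -18$ ($D{\left(p,X \right)} = 7 - \left(-5 + 0\right)^{2} = 7 - \left(-5\right)^{2} = 7 - 25 = -18$)
$z{\left(P{\left(3 \right)} \right)} \left(D{\left(-3 - -4,h{\left(4 \right)} \right)} - -90\right) = 3 \left(-18 - -90\right) = 3 \left(-18 + 90\right) = 3 \cdot 72 = 216$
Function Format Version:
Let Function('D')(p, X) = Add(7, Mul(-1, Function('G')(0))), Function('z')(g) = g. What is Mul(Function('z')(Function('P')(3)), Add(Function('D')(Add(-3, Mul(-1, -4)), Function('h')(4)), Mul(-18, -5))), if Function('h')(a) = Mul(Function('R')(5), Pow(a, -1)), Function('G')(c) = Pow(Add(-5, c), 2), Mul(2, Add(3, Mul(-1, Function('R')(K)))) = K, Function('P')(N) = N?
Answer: 216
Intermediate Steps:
Function('R')(K) = Add(3, Mul(Rational(-1, 2), K))
Function('h')(a) = Mul(Rational(1, 2), Pow(a, -1)) (Function('h')(a) = Mul(Add(3, Mul(Rational(-1, 2), 5)), Pow(a, -1)) = Mul(Add(3, Rational(-5, 2)), Pow(a, -1)) = Mul(Rational(1, 2), Pow(a, -1)))
Function('D')(p, X) = -18 (Function('D')(p, X) = Add(7, Mul(-1, Pow(Add(-5, 0), 2))) = Add(7, Mul(-1, Pow(-5, 2))) = Add(7, Mul(-1, 25)) = Add(7, -25) = -18)
Mul(Function('z')(Function('P')(3)), Add(Function('D')(Add(-3, Mul(-1, -4)), Function('h')(4)), Mul(-18, -5))) = Mul(3, Add(-18, Mul(-18, -5))) = Mul(3, Add(-18, 90)) = Mul(3, 72) = 216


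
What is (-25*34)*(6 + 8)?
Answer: -11900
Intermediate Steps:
(-25*34)*(6 + 8) = -850*14 = -11900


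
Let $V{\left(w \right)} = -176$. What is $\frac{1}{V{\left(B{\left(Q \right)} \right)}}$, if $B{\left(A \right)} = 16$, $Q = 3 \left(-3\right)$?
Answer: $- \frac{1}{176} \approx -0.0056818$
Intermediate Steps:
$Q = -9$
$\frac{1}{V{\left(B{\left(Q \right)} \right)}} = \frac{1}{-176} = - \frac{1}{176}$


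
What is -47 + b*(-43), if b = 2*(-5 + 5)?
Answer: -47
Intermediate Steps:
b = 0 (b = 2*0 = 0)
-47 + b*(-43) = -47 + 0*(-43) = -47 + 0 = -47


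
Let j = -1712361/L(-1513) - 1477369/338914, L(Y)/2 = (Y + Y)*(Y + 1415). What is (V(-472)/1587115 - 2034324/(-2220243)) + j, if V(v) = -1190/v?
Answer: -1259682747367723202082997/199001397780802026367832 ≈ -6.3300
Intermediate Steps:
L(Y) = 4*Y*(1415 + Y) (L(Y) = 2*((Y + Y)*(Y + 1415)) = 2*((2*Y)*(1415 + Y)) = 2*(2*Y*(1415 + Y)) = 4*Y*(1415 + Y))
j = -104040340027/14357752696 (j = -1712361*(-1/(6052*(1415 - 1513))) - 1477369/338914 = -1712361/(4*(-1513)*(-98)) - 1477369*1/338914 = -1712361/593096 - 1477369/338914 = -1712361*1/593096 - 1477369/338914 = -244623/84728 - 1477369/338914 = -104040340027/14357752696 ≈ -7.2463)
(V(-472)/1587115 - 2034324/(-2220243)) + j = (-1190/(-472)/1587115 - 2034324/(-2220243)) - 104040340027/14357752696 = (-1190*(-1/472)*(1/1587115) - 2034324*(-1/2220243)) - 104040340027/14357752696 = ((595/236)*(1/1587115) + 678108/740081) - 104040340027/14357752696 = (119/74911828 + 678108/740081) - 104040340027/14357752696 = 50798397931063/55440820578068 - 104040340027/14357752696 = -1259682747367723202082997/199001397780802026367832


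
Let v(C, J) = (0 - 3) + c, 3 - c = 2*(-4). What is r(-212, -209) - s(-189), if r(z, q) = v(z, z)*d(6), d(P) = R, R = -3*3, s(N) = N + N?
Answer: 306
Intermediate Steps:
c = 11 (c = 3 - 2*(-4) = 3 - 1*(-8) = 3 + 8 = 11)
s(N) = 2*N
R = -9
d(P) = -9
v(C, J) = 8 (v(C, J) = (0 - 3) + 11 = -3 + 11 = 8)
r(z, q) = -72 (r(z, q) = 8*(-9) = -72)
r(-212, -209) - s(-189) = -72 - 2*(-189) = -72 - 1*(-378) = -72 + 378 = 306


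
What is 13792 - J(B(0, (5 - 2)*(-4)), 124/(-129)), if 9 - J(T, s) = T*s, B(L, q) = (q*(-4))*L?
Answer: 13783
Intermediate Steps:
B(L, q) = -4*L*q (B(L, q) = (-4*q)*L = -4*L*q)
J(T, s) = 9 - T*s
13792 - J(B(0, (5 - 2)*(-4)), 124/(-129)) = 13792 - (9 - (-4*0*(5 - 2)*(-4))*124/(-129)) = 13792 - (9 - (-4*0*3*(-4))*124*(-1/129)) = 13792 - (9 - 1*(-4*0*(-12))*(-124/129)) = 13792 - (9 - 1*0*(-124/129)) = 13792 - (9 + 0) = 13792 - 1*9 = 13792 - 9 = 13783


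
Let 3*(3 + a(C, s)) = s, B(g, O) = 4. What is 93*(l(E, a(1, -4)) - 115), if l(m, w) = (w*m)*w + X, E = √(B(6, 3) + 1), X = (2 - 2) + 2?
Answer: -10509 + 5239*√5/3 ≈ -6604.1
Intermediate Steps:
a(C, s) = -3 + s/3
X = 2 (X = 0 + 2 = 2)
E = √5 (E = √(4 + 1) = √5 ≈ 2.2361)
l(m, w) = 2 + m*w² (l(m, w) = (w*m)*w + 2 = (m*w)*w + 2 = m*w² + 2 = 2 + m*w²)
93*(l(E, a(1, -4)) - 115) = 93*((2 + √5*(-3 + (⅓)*(-4))²) - 115) = 93*((2 + √5*(-3 - 4/3)²) - 115) = 93*((2 + √5*(-13/3)²) - 115) = 93*((2 + √5*(169/9)) - 115) = 93*((2 + 169*√5/9) - 115) = 93*(-113 + 169*√5/9) = -10509 + 5239*√5/3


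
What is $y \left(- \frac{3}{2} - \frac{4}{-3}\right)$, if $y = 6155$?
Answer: $- \frac{6155}{6} \approx -1025.8$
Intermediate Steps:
$y \left(- \frac{3}{2} - \frac{4}{-3}\right) = 6155 \left(- \frac{3}{2} - \frac{4}{-3}\right) = 6155 \left(\left(-3\right) \frac{1}{2} - - \frac{4}{3}\right) = 6155 \left(- \frac{3}{2} + \frac{4}{3}\right) = 6155 \left(- \frac{1}{6}\right) = - \frac{6155}{6}$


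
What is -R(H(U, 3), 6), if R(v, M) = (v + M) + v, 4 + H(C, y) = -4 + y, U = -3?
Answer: 4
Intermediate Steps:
H(C, y) = -8 + y (H(C, y) = -4 + (-4 + y) = -8 + y)
R(v, M) = M + 2*v (R(v, M) = (M + v) + v = M + 2*v)
-R(H(U, 3), 6) = -(6 + 2*(-8 + 3)) = -(6 + 2*(-5)) = -(6 - 10) = -1*(-4) = 4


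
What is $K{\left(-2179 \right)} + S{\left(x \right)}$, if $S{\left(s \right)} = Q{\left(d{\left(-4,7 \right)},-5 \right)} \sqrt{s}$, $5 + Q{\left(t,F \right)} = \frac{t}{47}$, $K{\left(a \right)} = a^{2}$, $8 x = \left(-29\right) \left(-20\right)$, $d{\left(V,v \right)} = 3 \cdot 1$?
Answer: $4748041 - \frac{116 \sqrt{290}}{47} \approx 4.748 \cdot 10^{6}$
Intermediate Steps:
$d{\left(V,v \right)} = 3$
$x = \frac{145}{2}$ ($x = \frac{\left(-29\right) \left(-20\right)}{8} = \frac{1}{8} \cdot 580 = \frac{145}{2} \approx 72.5$)
$Q{\left(t,F \right)} = -5 + \frac{t}{47}$
$S{\left(s \right)} = - \frac{232 \sqrt{s}}{47}$ ($S{\left(s \right)} = \left(-5 + \frac{1}{47} \cdot 3\right) \sqrt{s} = \left(-5 + \frac{3}{47}\right) \sqrt{s} = - \frac{232 \sqrt{s}}{47}$)
$K{\left(-2179 \right)} + S{\left(x \right)} = \left(-2179\right)^{2} - \frac{232 \sqrt{\frac{145}{2}}}{47} = 4748041 - \frac{232 \frac{\sqrt{290}}{2}}{47} = 4748041 - \frac{116 \sqrt{290}}{47}$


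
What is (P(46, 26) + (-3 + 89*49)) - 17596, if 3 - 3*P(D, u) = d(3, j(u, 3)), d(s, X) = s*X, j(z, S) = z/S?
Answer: -39737/3 ≈ -13246.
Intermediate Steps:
d(s, X) = X*s
P(D, u) = 1 - u/3 (P(D, u) = 1 - u/3*3/3 = 1 - u/3)
(P(46, 26) + (-3 + 89*49)) - 17596 = ((1 - 1/3*26) + (-3 + 89*49)) - 17596 = ((1 - 26/3) + (-3 + 4361)) - 17596 = (-23/3 + 4358) - 17596 = 13051/3 - 17596 = -39737/3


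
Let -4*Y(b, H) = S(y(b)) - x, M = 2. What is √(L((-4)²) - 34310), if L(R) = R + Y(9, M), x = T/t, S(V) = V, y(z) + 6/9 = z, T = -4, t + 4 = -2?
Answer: 7*I*√25197/6 ≈ 185.19*I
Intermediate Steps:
t = -6 (t = -4 - 2 = -6)
y(z) = -⅔ + z
x = ⅔ (x = -4/(-6) = -4*(-⅙) = ⅔ ≈ 0.66667)
Y(b, H) = ⅓ - b/4 (Y(b, H) = -((-⅔ + b) - 1*⅔)/4 = -((-⅔ + b) - ⅔)/4 = -(-4/3 + b)/4 = ⅓ - b/4)
L(R) = -23/12 + R (L(R) = R + (⅓ - ¼*9) = R + (⅓ - 9/4) = R - 23/12 = -23/12 + R)
√(L((-4)²) - 34310) = √((-23/12 + (-4)²) - 34310) = √((-23/12 + 16) - 34310) = √(169/12 - 34310) = √(-411551/12) = 7*I*√25197/6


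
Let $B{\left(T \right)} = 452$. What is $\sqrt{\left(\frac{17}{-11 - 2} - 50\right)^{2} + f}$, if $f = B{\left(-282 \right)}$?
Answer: $\frac{\sqrt{521277}}{13} \approx 55.538$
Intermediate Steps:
$f = 452$
$\sqrt{\left(\frac{17}{-11 - 2} - 50\right)^{2} + f} = \sqrt{\left(\frac{17}{-11 - 2} - 50\right)^{2} + 452} = \sqrt{\left(\frac{17}{-13} - 50\right)^{2} + 452} = \sqrt{\left(17 \left(- \frac{1}{13}\right) - 50\right)^{2} + 452} = \sqrt{\left(- \frac{17}{13} - 50\right)^{2} + 452} = \sqrt{\left(- \frac{667}{13}\right)^{2} + 452} = \sqrt{\frac{444889}{169} + 452} = \sqrt{\frac{521277}{169}} = \frac{\sqrt{521277}}{13}$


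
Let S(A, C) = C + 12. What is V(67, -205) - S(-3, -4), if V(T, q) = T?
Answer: 59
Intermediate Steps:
S(A, C) = 12 + C
V(67, -205) - S(-3, -4) = 67 - (12 - 4) = 67 - 1*8 = 67 - 8 = 59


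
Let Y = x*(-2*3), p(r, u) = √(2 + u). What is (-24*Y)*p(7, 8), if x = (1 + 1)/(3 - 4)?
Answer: -288*√10 ≈ -910.74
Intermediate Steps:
x = -2 (x = 2/(-1) = 2*(-1) = -2)
Y = 12 (Y = -(-4)*3 = -2*(-6) = 12)
(-24*Y)*p(7, 8) = (-24*12)*√(2 + 8) = -288*√10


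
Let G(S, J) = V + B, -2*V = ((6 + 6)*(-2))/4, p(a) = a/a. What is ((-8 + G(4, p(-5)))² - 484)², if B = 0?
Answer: 210681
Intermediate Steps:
p(a) = 1
V = 3 (V = -(6 + 6)*(-2)/(2*4) = -12*(-2)/(2*4) = -(-12)/4 = -½*(-6) = 3)
G(S, J) = 3 (G(S, J) = 3 + 0 = 3)
((-8 + G(4, p(-5)))² - 484)² = ((-8 + 3)² - 484)² = ((-5)² - 484)² = (25 - 484)² = (-459)² = 210681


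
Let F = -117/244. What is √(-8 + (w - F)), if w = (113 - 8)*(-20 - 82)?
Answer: 5*I*√6380783/122 ≈ 103.53*I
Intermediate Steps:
F = -117/244 (F = -117*1/244 = -117/244 ≈ -0.47951)
w = -10710 (w = 105*(-102) = -10710)
√(-8 + (w - F)) = √(-8 + (-10710 - 1*(-117/244))) = √(-8 + (-10710 + 117/244)) = √(-8 - 2613123/244) = √(-2615075/244) = 5*I*√6380783/122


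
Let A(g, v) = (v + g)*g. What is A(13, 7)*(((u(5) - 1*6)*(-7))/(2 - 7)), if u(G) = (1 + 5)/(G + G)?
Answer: -9828/5 ≈ -1965.6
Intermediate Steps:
A(g, v) = g*(g + v) (A(g, v) = (g + v)*g = g*(g + v))
u(G) = 3/G (u(G) = 6/((2*G)) = 6*(1/(2*G)) = 3/G)
A(13, 7)*(((u(5) - 1*6)*(-7))/(2 - 7)) = (13*(13 + 7))*(((3/5 - 1*6)*(-7))/(2 - 7)) = (13*20)*(((3*(⅕) - 6)*(-7))/(-5)) = 260*(((⅗ - 6)*(-7))*(-⅕)) = 260*(-27/5*(-7)*(-⅕)) = 260*((189/5)*(-⅕)) = 260*(-189/25) = -9828/5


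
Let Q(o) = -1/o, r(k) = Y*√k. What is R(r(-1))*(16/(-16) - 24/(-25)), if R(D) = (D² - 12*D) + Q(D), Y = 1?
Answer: 1/25 + 11*I/25 ≈ 0.04 + 0.44*I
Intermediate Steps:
r(k) = √k (r(k) = 1*√k = √k)
R(D) = D² - 1/D - 12*D (R(D) = (D² - 12*D) - 1/D = D² - 1/D - 12*D)
R(r(-1))*(16/(-16) - 24/(-25)) = ((-1 + (√(-1))²*(-12 + √(-1)))/(√(-1)))*(16/(-16) - 24/(-25)) = ((-1 + I²*(-12 + I))/I)*(16*(-1/16) - 24*(-1/25)) = ((-I)*(-1 - (-12 + I)))*(-1 + 24/25) = ((-I)*(-1 + (12 - I)))*(-1/25) = ((-I)*(11 - I))*(-1/25) = -I*(11 - I)*(-1/25) = I*(11 - I)/25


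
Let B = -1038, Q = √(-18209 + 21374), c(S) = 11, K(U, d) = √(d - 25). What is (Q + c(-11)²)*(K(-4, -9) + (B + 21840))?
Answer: (121 + √3165)*(20802 + I*√34) ≈ 3.6873e+6 + 1033.6*I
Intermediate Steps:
K(U, d) = √(-25 + d)
Q = √3165 ≈ 56.258
(Q + c(-11)²)*(K(-4, -9) + (B + 21840)) = (√3165 + 11²)*(√(-25 - 9) + (-1038 + 21840)) = (√3165 + 121)*(√(-34) + 20802) = (121 + √3165)*(I*√34 + 20802) = (121 + √3165)*(20802 + I*√34)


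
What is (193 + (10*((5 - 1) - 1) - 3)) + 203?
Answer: 423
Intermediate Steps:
(193 + (10*((5 - 1) - 1) - 3)) + 203 = (193 + (10*(4 - 1) - 3)) + 203 = (193 + (10*3 - 3)) + 203 = (193 + (30 - 3)) + 203 = (193 + 27) + 203 = 220 + 203 = 423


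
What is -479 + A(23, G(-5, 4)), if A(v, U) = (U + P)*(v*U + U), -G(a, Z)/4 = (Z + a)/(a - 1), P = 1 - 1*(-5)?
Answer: -1693/3 ≈ -564.33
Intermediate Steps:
P = 6 (P = 1 + 5 = 6)
G(a, Z) = -4*(Z + a)/(-1 + a) (G(a, Z) = -4*(Z + a)/(a - 1) = -4*(Z + a)/(-1 + a))
A(v, U) = (6 + U)*(U + U*v) (A(v, U) = (U + 6)*(v*U + U) = (6 + U)*(U*v + U) = (6 + U)*(U + U*v))
-479 + A(23, G(-5, 4)) = -479 + (4*(-1*4 - 1*(-5))/(-1 - 5))*(6 + 4*(-1*4 - 1*(-5))/(-1 - 5) + 6*23 + (4*(-1*4 - 1*(-5))/(-1 - 5))*23) = -479 + (4*(-4 + 5)/(-6))*(6 + 4*(-4 + 5)/(-6) + 138 + (4*(-4 + 5)/(-6))*23) = -479 + (4*(-⅙)*1)*(6 + 4*(-⅙)*1 + 138 + (4*(-⅙)*1)*23) = -479 - 2*(6 - ⅔ + 138 - ⅔*23)/3 = -479 - 2*(6 - ⅔ + 138 - 46/3)/3 = -479 - ⅔*128 = -479 - 256/3 = -1693/3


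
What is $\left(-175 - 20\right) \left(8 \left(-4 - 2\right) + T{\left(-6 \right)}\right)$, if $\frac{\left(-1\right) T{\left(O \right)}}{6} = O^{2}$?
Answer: $51480$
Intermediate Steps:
$T{\left(O \right)} = - 6 O^{2}$
$\left(-175 - 20\right) \left(8 \left(-4 - 2\right) + T{\left(-6 \right)}\right) = \left(-175 - 20\right) \left(8 \left(-4 - 2\right) - 6 \left(-6\right)^{2}\right) = - 195 \left(8 \left(-6\right) - 216\right) = - 195 \left(-48 - 216\right) = \left(-195\right) \left(-264\right) = 51480$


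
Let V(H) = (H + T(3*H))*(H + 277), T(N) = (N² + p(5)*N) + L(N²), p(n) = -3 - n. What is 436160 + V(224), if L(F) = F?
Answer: 450342176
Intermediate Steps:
T(N) = -8*N + 2*N² (T(N) = (N² + (-3 - 1*5)*N) + N² = (N² + (-3 - 5)*N) + N² = (N² - 8*N) + N² = -8*N + 2*N²)
V(H) = (277 + H)*(H + 6*H*(-4 + 3*H)) (V(H) = (H + 2*(3*H)*(-4 + 3*H))*(H + 277) = (H + 6*H*(-4 + 3*H))*(277 + H) = (277 + H)*(H + 6*H*(-4 + 3*H)))
436160 + V(224) = 436160 + 224*(-6371 + 18*224² + 4963*224) = 436160 + 224*(-6371 + 18*50176 + 1111712) = 436160 + 224*(-6371 + 903168 + 1111712) = 436160 + 224*2008509 = 436160 + 449906016 = 450342176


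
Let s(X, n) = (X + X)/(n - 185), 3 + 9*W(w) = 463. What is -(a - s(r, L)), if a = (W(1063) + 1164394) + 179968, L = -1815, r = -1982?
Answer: -6049850081/4500 ≈ -1.3444e+6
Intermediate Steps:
W(w) = 460/9 (W(w) = -1/3 + (1/9)*463 = -1/3 + 463/9 = 460/9)
s(X, n) = 2*X/(-185 + n) (s(X, n) = (2*X)/(-185 + n) = 2*X/(-185 + n))
a = 12099718/9 (a = (460/9 + 1164394) + 179968 = 10480006/9 + 179968 = 12099718/9 ≈ 1.3444e+6)
-(a - s(r, L)) = -(12099718/9 - 2*(-1982)/(-185 - 1815)) = -(12099718/9 - 2*(-1982)/(-2000)) = -(12099718/9 - 2*(-1982)*(-1)/2000) = -(12099718/9 - 1*991/500) = -(12099718/9 - 991/500) = -1*6049850081/4500 = -6049850081/4500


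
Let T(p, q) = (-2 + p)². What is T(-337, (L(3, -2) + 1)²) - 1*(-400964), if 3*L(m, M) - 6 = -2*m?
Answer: 515885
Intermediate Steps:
L(m, M) = 2 - 2*m/3 (L(m, M) = 2 + (-2*m)/3 = 2 - 2*m/3)
T(-337, (L(3, -2) + 1)²) - 1*(-400964) = (-2 - 337)² - 1*(-400964) = (-339)² + 400964 = 114921 + 400964 = 515885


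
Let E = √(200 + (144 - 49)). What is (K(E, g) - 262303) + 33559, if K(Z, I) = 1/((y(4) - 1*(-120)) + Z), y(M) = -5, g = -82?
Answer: -591531961/2586 - √295/12930 ≈ -2.2874e+5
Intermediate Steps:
E = √295 (E = √(200 + 95) = √295 ≈ 17.176)
K(Z, I) = 1/(115 + Z) (K(Z, I) = 1/((-5 - 1*(-120)) + Z) = 1/((-5 + 120) + Z) = 1/(115 + Z))
(K(E, g) - 262303) + 33559 = (1/(115 + √295) - 262303) + 33559 = (-262303 + 1/(115 + √295)) + 33559 = -228744 + 1/(115 + √295)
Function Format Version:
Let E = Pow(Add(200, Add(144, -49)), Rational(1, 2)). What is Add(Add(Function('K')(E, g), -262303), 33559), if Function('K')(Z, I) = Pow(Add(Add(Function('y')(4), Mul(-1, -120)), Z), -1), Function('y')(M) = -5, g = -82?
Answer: Add(Rational(-591531961, 2586), Mul(Rational(-1, 12930), Pow(295, Rational(1, 2)))) ≈ -2.2874e+5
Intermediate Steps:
E = Pow(295, Rational(1, 2)) (E = Pow(Add(200, 95), Rational(1, 2)) = Pow(295, Rational(1, 2)) ≈ 17.176)
Function('K')(Z, I) = Pow(Add(115, Z), -1) (Function('K')(Z, I) = Pow(Add(Add(-5, Mul(-1, -120)), Z), -1) = Pow(Add(Add(-5, 120), Z), -1) = Pow(Add(115, Z), -1))
Add(Add(Function('K')(E, g), -262303), 33559) = Add(Add(Pow(Add(115, Pow(295, Rational(1, 2))), -1), -262303), 33559) = Add(Add(-262303, Pow(Add(115, Pow(295, Rational(1, 2))), -1)), 33559) = Add(-228744, Pow(Add(115, Pow(295, Rational(1, 2))), -1))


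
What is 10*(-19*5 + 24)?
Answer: -710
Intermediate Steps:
10*(-19*5 + 24) = 10*(-95 + 24) = 10*(-71) = -710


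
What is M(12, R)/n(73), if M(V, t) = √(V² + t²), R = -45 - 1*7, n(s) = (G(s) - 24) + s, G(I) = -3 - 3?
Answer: 4*√178/43 ≈ 1.2411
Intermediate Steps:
G(I) = -6
n(s) = -30 + s (n(s) = (-6 - 24) + s = -30 + s)
R = -52 (R = -45 - 7 = -52)
M(12, R)/n(73) = √(12² + (-52)²)/(-30 + 73) = √(144 + 2704)/43 = √2848*(1/43) = (4*√178)*(1/43) = 4*√178/43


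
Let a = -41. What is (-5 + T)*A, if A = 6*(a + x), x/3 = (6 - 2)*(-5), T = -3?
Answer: 4848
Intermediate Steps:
x = -60 (x = 3*((6 - 2)*(-5)) = 3*(4*(-5)) = 3*(-20) = -60)
A = -606 (A = 6*(-41 - 60) = 6*(-101) = -606)
(-5 + T)*A = (-5 - 3)*(-606) = -8*(-606) = 4848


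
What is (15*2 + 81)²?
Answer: 12321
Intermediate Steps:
(15*2 + 81)² = (30 + 81)² = 111² = 12321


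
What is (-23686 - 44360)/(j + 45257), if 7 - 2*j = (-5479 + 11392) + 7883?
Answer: -4124/2325 ≈ -1.7738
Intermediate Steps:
j = -13789/2 (j = 7/2 - ((-5479 + 11392) + 7883)/2 = 7/2 - (5913 + 7883)/2 = 7/2 - 1/2*13796 = 7/2 - 6898 = -13789/2 ≈ -6894.5)
(-23686 - 44360)/(j + 45257) = (-23686 - 44360)/(-13789/2 + 45257) = -68046/76725/2 = -68046*2/76725 = -4124/2325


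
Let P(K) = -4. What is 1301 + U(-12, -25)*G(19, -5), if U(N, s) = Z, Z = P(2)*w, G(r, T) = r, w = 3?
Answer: 1073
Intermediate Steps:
Z = -12 (Z = -4*3 = -12)
U(N, s) = -12
1301 + U(-12, -25)*G(19, -5) = 1301 - 12*19 = 1301 - 228 = 1073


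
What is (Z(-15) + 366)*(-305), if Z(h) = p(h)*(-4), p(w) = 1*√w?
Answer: -111630 + 1220*I*√15 ≈ -1.1163e+5 + 4725.0*I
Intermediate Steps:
p(w) = √w
Z(h) = -4*√h (Z(h) = √h*(-4) = -4*√h)
(Z(-15) + 366)*(-305) = (-4*I*√15 + 366)*(-305) = (366 - 4*I*√15)*(-305) = -111630 + 1220*I*√15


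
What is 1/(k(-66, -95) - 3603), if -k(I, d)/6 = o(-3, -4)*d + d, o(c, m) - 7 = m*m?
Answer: 1/10077 ≈ 9.9236e-5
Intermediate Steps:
o(c, m) = 7 + m**2 (o(c, m) = 7 + m*m = 7 + m**2)
k(I, d) = -144*d (k(I, d) = -6*((7 + (-4)**2)*d + d) = -6*((7 + 16)*d + d) = -6*(23*d + d) = -144*d)
1/(k(-66, -95) - 3603) = 1/(-144*(-95) - 3603) = 1/(13680 - 3603) = 1/10077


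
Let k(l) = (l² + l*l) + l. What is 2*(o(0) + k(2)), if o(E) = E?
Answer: 20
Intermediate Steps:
k(l) = l + 2*l² (k(l) = (l² + l²) + l = 2*l² + l = l + 2*l²)
2*(o(0) + k(2)) = 2*(0 + 2*(1 + 2*2)) = 2*(0 + 2*(1 + 4)) = 2*(0 + 2*5) = 2*(0 + 10) = 2*10 = 20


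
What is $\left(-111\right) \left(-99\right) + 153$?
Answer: $11142$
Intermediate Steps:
$\left(-111\right) \left(-99\right) + 153 = 10989 + 153 = 11142$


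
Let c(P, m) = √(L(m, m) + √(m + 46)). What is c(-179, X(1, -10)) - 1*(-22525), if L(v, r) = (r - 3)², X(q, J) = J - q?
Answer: 22525 + √(196 + √35) ≈ 22539.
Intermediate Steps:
L(v, r) = (-3 + r)²
c(P, m) = √((-3 + m)² + √(46 + m)) (c(P, m) = √((-3 + m)² + √(m + 46)) = √((-3 + m)² + √(46 + m)))
c(-179, X(1, -10)) - 1*(-22525) = √((-3 + (-10 - 1*1))² + √(46 + (-10 - 1*1))) - 1*(-22525) = √((-3 + (-10 - 1))² + √(46 + (-10 - 1))) + 22525 = √((-3 - 11)² + √(46 - 11)) + 22525 = √((-14)² + √35) + 22525 = √(196 + √35) + 22525 = 22525 + √(196 + √35)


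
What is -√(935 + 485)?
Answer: -2*√355 ≈ -37.683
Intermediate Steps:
-√(935 + 485) = -√1420 = -2*√355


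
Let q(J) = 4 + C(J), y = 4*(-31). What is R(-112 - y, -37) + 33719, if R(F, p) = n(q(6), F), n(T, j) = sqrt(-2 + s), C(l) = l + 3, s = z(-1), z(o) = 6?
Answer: 33721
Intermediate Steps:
y = -124
s = 6
C(l) = 3 + l
q(J) = 7 + J (q(J) = 4 + (3 + J) = 7 + J)
n(T, j) = 2 (n(T, j) = sqrt(-2 + 6) = sqrt(4) = 2)
R(F, p) = 2
R(-112 - y, -37) + 33719 = 2 + 33719 = 33721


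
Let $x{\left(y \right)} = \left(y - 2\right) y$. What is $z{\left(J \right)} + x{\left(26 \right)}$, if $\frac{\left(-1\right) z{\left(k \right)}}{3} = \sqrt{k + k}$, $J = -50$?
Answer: $624 - 30 i \approx 624.0 - 30.0 i$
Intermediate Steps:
$z{\left(k \right)} = - 3 \sqrt{2} \sqrt{k}$ ($z{\left(k \right)} = - 3 \sqrt{k + k} = - 3 \sqrt{2 k} = - 3 \sqrt{2} \sqrt{k}$)
$x{\left(y \right)} = y \left(-2 + y\right)$ ($x{\left(y \right)} = \left(-2 + y\right) y = y \left(-2 + y\right)$)
$z{\left(J \right)} + x{\left(26 \right)} = - 3 \sqrt{2} \sqrt{-50} + 26 \left(-2 + 26\right) = - 3 \sqrt{2} \cdot 5 i \sqrt{2} + 26 \cdot 24 = - 30 i + 624 = 624 - 30 i$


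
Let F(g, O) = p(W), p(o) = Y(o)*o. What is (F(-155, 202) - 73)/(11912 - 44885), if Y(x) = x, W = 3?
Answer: 64/32973 ≈ 0.0019410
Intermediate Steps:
p(o) = o² (p(o) = o*o = o²)
F(g, O) = 9 (F(g, O) = 3² = 9)
(F(-155, 202) - 73)/(11912 - 44885) = (9 - 73)/(11912 - 44885) = -64/(-32973) = -64*(-1/32973) = 64/32973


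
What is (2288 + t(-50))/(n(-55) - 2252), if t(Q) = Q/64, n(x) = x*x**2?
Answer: -24397/1798688 ≈ -0.013564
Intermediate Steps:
n(x) = x**3
t(Q) = Q/64 (t(Q) = Q*(1/64) = Q/64)
(2288 + t(-50))/(n(-55) - 2252) = (2288 + (1/64)*(-50))/((-55)**3 - 2252) = (2288 - 25/32)/(-166375 - 2252) = (73191/32)/(-168627) = (73191/32)*(-1/168627) = -24397/1798688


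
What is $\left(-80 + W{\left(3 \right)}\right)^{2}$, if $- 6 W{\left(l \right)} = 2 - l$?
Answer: $\frac{229441}{36} \approx 6373.4$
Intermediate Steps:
$W{\left(l \right)} = - \frac{1}{3} + \frac{l}{6}$ ($W{\left(l \right)} = - \frac{2 - l}{6} = - \frac{1}{3} + \frac{l}{6}$)
$\left(-80 + W{\left(3 \right)}\right)^{2} = \left(-80 + \left(- \frac{1}{3} + \frac{1}{6} \cdot 3\right)\right)^{2} = \left(-80 + \left(- \frac{1}{3} + \frac{1}{2}\right)\right)^{2} = \left(-80 + \frac{1}{6}\right)^{2} = \left(- \frac{479}{6}\right)^{2} = \frac{229441}{36}$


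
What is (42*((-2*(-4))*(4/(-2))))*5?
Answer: -3360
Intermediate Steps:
(42*((-2*(-4))*(4/(-2))))*5 = (42*(8*(4*(-1/2))))*5 = (42*(8*(-2)))*5 = (42*(-16))*5 = -672*5 = -3360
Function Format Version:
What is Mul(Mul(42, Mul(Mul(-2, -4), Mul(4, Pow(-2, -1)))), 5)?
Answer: -3360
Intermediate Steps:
Mul(Mul(42, Mul(Mul(-2, -4), Mul(4, Pow(-2, -1)))), 5) = Mul(Mul(42, Mul(8, Mul(4, Rational(-1, 2)))), 5) = Mul(Mul(42, Mul(8, -2)), 5) = Mul(Mul(42, -16), 5) = Mul(-672, 5) = -3360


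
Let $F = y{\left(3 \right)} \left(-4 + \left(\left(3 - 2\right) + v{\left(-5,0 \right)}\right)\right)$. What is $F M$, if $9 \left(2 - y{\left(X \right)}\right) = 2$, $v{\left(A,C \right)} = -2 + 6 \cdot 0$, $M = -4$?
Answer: $\frac{320}{9} \approx 35.556$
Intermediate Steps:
$v{\left(A,C \right)} = -2$ ($v{\left(A,C \right)} = -2 + 0 = -2$)
$y{\left(X \right)} = \frac{16}{9}$ ($y{\left(X \right)} = 2 - \frac{2}{9} = \frac{16}{9}$)
$F = - \frac{80}{9}$ ($F = \frac{16 \left(-4 + \left(\left(3 - 2\right) - 2\right)\right)}{9} = \frac{16 \left(-4 + \left(1 - 2\right)\right)}{9} = \frac{16 \left(-4 - 1\right)}{9} = \frac{16}{9} \left(-5\right) = - \frac{80}{9} \approx -8.8889$)
$F M = \left(- \frac{80}{9}\right) \left(-4\right) = \frac{320}{9}$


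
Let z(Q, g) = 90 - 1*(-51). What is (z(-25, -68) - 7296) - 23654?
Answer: -30809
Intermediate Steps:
z(Q, g) = 141 (z(Q, g) = 90 + 51 = 141)
(z(-25, -68) - 7296) - 23654 = (141 - 7296) - 23654 = -7155 - 23654 = -30809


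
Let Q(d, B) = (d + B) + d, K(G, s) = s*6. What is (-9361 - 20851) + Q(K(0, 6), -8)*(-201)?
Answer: -43076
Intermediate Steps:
K(G, s) = 6*s
Q(d, B) = B + 2*d (Q(d, B) = (B + d) + d = B + 2*d)
(-9361 - 20851) + Q(K(0, 6), -8)*(-201) = (-9361 - 20851) + (-8 + 2*(6*6))*(-201) = -30212 + (-8 + 2*36)*(-201) = -30212 + (-8 + 72)*(-201) = -30212 + 64*(-201) = -30212 - 12864 = -43076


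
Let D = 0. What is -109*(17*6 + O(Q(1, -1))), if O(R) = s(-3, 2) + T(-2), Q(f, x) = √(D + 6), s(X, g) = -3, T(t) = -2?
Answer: -10573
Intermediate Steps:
Q(f, x) = √6 (Q(f, x) = √(0 + 6) = √6)
O(R) = -5 (O(R) = -3 - 2 = -5)
-109*(17*6 + O(Q(1, -1))) = -109*(17*6 - 5) = -109*(102 - 5) = -109*97 = -10573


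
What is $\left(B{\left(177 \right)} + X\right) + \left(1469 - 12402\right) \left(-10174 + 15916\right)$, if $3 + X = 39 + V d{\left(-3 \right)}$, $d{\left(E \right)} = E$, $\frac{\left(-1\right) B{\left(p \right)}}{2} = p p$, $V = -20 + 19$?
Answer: $-62839905$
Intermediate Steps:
$V = -1$
$B{\left(p \right)} = - 2 p^{2}$ ($B{\left(p \right)} = - 2 p p = - 2 p^{2}$)
$X = 39$ ($X = -3 + \left(39 - -3\right) = -3 + \left(39 + 3\right) = -3 + 42 = 39$)
$\left(B{\left(177 \right)} + X\right) + \left(1469 - 12402\right) \left(-10174 + 15916\right) = \left(- 2 \cdot 177^{2} + 39\right) + \left(1469 - 12402\right) \left(-10174 + 15916\right) = \left(\left(-2\right) 31329 + 39\right) - 62777286 = \left(-62658 + 39\right) - 62777286 = -62619 - 62777286 = -62839905$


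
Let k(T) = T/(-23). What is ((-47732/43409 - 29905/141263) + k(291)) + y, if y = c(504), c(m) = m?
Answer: 69113758024464/141037968041 ≈ 490.04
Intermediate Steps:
k(T) = -T/23 (k(T) = T*(-1/23) = -T/23)
y = 504
((-47732/43409 - 29905/141263) + k(291)) + y = ((-47732/43409 - 29905/141263) - 1/23*291) + 504 = ((-47732*1/43409 - 29905*1/141263) - 291/23) + 504 = ((-47732/43409 - 29905/141263) - 291/23) + 504 = (-8040911661/6132085567 - 291/23) + 504 = -1969377868200/141037968041 + 504 = 69113758024464/141037968041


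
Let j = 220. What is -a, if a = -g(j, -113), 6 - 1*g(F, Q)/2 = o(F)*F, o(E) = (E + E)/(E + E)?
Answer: -428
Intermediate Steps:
o(E) = 1 (o(E) = (2*E)/((2*E)) = (2*E)*(1/(2*E)) = 1)
g(F, Q) = 12 - 2*F
a = 428 (a = -(12 - 2*220) = -(12 - 440) = -1*(-428) = 428)
-a = -1*428 = -428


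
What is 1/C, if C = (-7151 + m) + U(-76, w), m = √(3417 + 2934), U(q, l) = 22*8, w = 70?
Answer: -2325/16214758 - √6351/48644274 ≈ -0.00014503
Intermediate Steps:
U(q, l) = 176
m = √6351 ≈ 79.693
C = -6975 + √6351 (C = (-7151 + √6351) + 176 = -6975 + √6351 ≈ -6895.3)
1/C = 1/(-6975 + √6351)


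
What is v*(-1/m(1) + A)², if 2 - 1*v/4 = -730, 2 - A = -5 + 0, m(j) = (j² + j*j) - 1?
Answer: 105408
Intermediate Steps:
m(j) = -1 + 2*j² (m(j) = (j² + j²) - 1 = 2*j² - 1 = -1 + 2*j²)
A = 7 (A = 2 - (-5 + 0) = 2 - 1*(-5) = 2 + 5 = 7)
v = 2928 (v = 8 - 4*(-730) = 8 + 2920 = 2928)
v*(-1/m(1) + A)² = 2928*(-1/(-1 + 2*1²) + 7)² = 2928*(-1/(-1 + 2*1) + 7)² = 2928*(-1/(-1 + 2) + 7)² = 2928*(-1/1 + 7)² = 2928*(-1*1 + 7)² = 2928*(-1 + 7)² = 2928*6² = 2928*36 = 105408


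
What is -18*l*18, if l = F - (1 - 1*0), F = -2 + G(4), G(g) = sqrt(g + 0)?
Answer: 324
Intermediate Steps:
G(g) = sqrt(g)
F = 0 (F = -2 + sqrt(4) = -2 + 2 = 0)
l = -1 (l = 0 - (1 - 1*0) = 0 - (1 + 0) = 0 - 1*1 = 0 - 1 = -1)
-18*l*18 = -18*(-1)*18 = 18*18 = 324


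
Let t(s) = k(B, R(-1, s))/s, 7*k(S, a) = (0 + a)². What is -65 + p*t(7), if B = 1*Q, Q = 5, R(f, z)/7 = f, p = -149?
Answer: -214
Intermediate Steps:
R(f, z) = 7*f
B = 5 (B = 1*5 = 5)
k(S, a) = a²/7 (k(S, a) = (0 + a)²/7 = a²/7)
t(s) = 7/s (t(s) = ((7*(-1))²/7)/s = ((⅐)*(-7)²)/s = ((⅐)*49)/s = 7/s)
-65 + p*t(7) = -65 - 1043/7 = -65 - 149*1 = -65 - 149 = -214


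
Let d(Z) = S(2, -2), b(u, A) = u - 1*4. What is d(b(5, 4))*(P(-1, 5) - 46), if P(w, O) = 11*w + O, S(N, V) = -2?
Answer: 104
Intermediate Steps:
b(u, A) = -4 + u (b(u, A) = u - 4 = -4 + u)
d(Z) = -2
P(w, O) = O + 11*w
d(b(5, 4))*(P(-1, 5) - 46) = -2*((5 + 11*(-1)) - 46) = -2*((5 - 11) - 46) = -2*(-6 - 46) = -2*(-52) = 104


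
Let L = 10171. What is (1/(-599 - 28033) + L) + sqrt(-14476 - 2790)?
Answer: 291216071/28632 + I*sqrt(17266) ≈ 10171.0 + 131.4*I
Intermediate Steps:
(1/(-599 - 28033) + L) + sqrt(-14476 - 2790) = (1/(-599 - 28033) + 10171) + sqrt(-14476 - 2790) = (1/(-28632) + 10171) + sqrt(-17266) = (-1/28632 + 10171) + I*sqrt(17266) = 291216071/28632 + I*sqrt(17266)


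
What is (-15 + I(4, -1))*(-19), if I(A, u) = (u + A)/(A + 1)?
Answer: 1368/5 ≈ 273.60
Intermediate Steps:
I(A, u) = (A + u)/(1 + A)
(-15 + I(4, -1))*(-19) = (-15 + (4 - 1)/(1 + 4))*(-19) = (-15 + 3/5)*(-19) = (-15 + (⅕)*3)*(-19) = (-15 + ⅗)*(-19) = -72/5*(-19) = 1368/5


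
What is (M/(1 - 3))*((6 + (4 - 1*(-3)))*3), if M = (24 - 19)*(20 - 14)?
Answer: -585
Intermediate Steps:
M = 30 (M = 5*6 = 30)
(M/(1 - 3))*((6 + (4 - 1*(-3)))*3) = (30/(1 - 3))*((6 + (4 - 1*(-3)))*3) = (30/(-2))*((6 + (4 + 3))*3) = (-1/2*30)*((6 + 7)*3) = -195*3 = -15*39 = -585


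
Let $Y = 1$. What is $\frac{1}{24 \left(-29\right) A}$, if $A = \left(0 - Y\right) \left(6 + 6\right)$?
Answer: $\frac{1}{8352} \approx 0.00011973$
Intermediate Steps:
$A = -12$ ($A = \left(0 - 1\right) \left(6 + 6\right) = \left(0 - 1\right) 12 = \left(-1\right) 12 = -12$)
$\frac{1}{24 \left(-29\right) A} = \frac{1}{24 \left(-29\right) \left(-12\right)} = \frac{1}{\left(-696\right) \left(-12\right)} = \frac{1}{8352}$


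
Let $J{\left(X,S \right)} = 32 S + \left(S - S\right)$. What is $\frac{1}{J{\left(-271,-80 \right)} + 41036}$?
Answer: $\frac{1}{38476} \approx 2.599 \cdot 10^{-5}$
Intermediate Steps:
$J{\left(X,S \right)} = 32 S$ ($J{\left(X,S \right)} = 32 S + 0 = 32 S$)
$\frac{1}{J{\left(-271,-80 \right)} + 41036} = \frac{1}{32 \left(-80\right) + 41036} = \frac{1}{-2560 + 41036} = \frac{1}{38476}$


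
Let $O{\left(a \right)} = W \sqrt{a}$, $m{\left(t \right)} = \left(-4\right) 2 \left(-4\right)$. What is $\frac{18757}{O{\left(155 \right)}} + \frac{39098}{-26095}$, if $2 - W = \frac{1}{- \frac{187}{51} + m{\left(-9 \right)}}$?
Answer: $- \frac{39098}{26095} + \frac{318869 \sqrt{155}}{5177} \approx 765.33$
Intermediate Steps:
$m{\left(t \right)} = 32$ ($m{\left(t \right)} = \left(-8\right) \left(-4\right) = 32$)
$W = \frac{167}{85}$ ($W = 2 - \frac{1}{- \frac{187}{51} + 32} = 2 - \frac{1}{\left(-187\right) \frac{1}{51} + 32} = 2 - \frac{1}{- \frac{11}{3} + 32} = 2 - \frac{1}{\frac{85}{3}} = 2 - \frac{3}{85} = \frac{167}{85} \approx 1.9647$)
$O{\left(a \right)} = \frac{167 \sqrt{a}}{85}$
$\frac{18757}{O{\left(155 \right)}} + \frac{39098}{-26095} = \frac{18757}{\frac{167}{85} \sqrt{155}} + \frac{39098}{-26095} = 18757 \frac{17 \sqrt{155}}{5177} + 39098 \left(- \frac{1}{26095}\right) = \frac{318869 \sqrt{155}}{5177} - \frac{39098}{26095} = - \frac{39098}{26095} + \frac{318869 \sqrt{155}}{5177}$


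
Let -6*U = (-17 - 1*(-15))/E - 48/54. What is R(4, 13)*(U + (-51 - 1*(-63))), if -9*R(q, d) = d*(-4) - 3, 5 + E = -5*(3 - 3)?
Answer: 17941/243 ≈ 73.831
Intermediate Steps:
E = -5 (E = -5 - 5*(3 - 3) = -5 - 5*0 = -5 + 0 = -5)
R(q, d) = ⅓ + 4*d/9 (R(q, d) = -(d*(-4) - 3)/9 = -(-4*d - 3)/9 = -(-3 - 4*d)/9 = ⅓ + 4*d/9)
U = 11/135 (U = -((-17 - 1*(-15))/(-5) - 48/54)/6 = -((-17 + 15)*(-⅕) - 48*1/54)/6 = -(-2*(-⅕) - 8/9)/6 = -(⅖ - 8/9)/6 = -⅙*(-22/45) = 11/135 ≈ 0.081481)
R(4, 13)*(U + (-51 - 1*(-63))) = (⅓ + (4/9)*13)*(11/135 + (-51 - 1*(-63))) = (⅓ + 52/9)*(11/135 + (-51 + 63)) = 55*(11/135 + 12)/9 = (55/9)*(1631/135) = 17941/243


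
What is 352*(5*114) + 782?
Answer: 201422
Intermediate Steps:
352*(5*114) + 782 = 352*570 + 782 = 200640 + 782 = 201422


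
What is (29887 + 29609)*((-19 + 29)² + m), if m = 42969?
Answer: 2562433224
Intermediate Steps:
(29887 + 29609)*((-19 + 29)² + m) = (29887 + 29609)*((-19 + 29)² + 42969) = 59496*(10² + 42969) = 59496*(100 + 42969) = 59496*43069 = 2562433224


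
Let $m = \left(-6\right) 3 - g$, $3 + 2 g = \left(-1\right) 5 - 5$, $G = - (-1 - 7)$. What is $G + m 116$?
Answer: $-1326$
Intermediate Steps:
$G = 8$ ($G = - (-1 - 7) = \left(-1\right) \left(-8\right) = 8$)
$g = - \frac{13}{2}$ ($g = - \frac{3}{2} + \frac{\left(-1\right) 5 - 5}{2} = - \frac{3}{2} + \frac{-5 - 5}{2} = - \frac{3}{2} + \frac{1}{2} \left(-10\right) = - \frac{3}{2} - 5 = - \frac{13}{2} \approx -6.5$)
$m = - \frac{23}{2}$ ($m = \left(-6\right) 3 - - \frac{13}{2} = -18 + \frac{13}{2} = - \frac{23}{2} \approx -11.5$)
$G + m 116 = 8 - 1334 = -1326$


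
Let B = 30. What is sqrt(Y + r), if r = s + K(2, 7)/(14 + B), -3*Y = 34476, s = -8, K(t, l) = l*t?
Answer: 13*I*sqrt(32934)/22 ≈ 107.24*I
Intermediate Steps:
Y = -11492 (Y = -1/3*34476 = -11492)
r = -169/22 (r = -8 + (7*2)/(14 + 30) = -8 + 14/44 = -8 + (1/44)*14 = -8 + 7/22 = -169/22 ≈ -7.6818)
sqrt(Y + r) = sqrt(-11492 - 169/22) = sqrt(-252993/22) = 13*I*sqrt(32934)/22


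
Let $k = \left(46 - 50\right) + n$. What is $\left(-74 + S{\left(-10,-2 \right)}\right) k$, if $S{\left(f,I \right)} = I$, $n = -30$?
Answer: $2584$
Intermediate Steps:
$k = -34$ ($k = \left(46 - 50\right) - 30 = -4 - 30 = -34$)
$\left(-74 + S{\left(-10,-2 \right)}\right) k = \left(-74 - 2\right) \left(-34\right) = \left(-76\right) \left(-34\right) = 2584$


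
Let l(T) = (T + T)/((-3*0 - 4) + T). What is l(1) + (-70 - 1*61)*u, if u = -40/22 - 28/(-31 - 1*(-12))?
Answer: 27878/627 ≈ 44.463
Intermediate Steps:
u = -72/209 (u = -40*1/22 - 28/(-31 + 12) = -20/11 - 28/(-19) = -20/11 - 28*(-1/19) = -20/11 + 28/19 = -72/209 ≈ -0.34450)
l(T) = 2*T/(-4 + T) (l(T) = (2*T)/((0 - 4) + T) = (2*T)/(-4 + T) = 2*T/(-4 + T))
l(1) + (-70 - 1*61)*u = 2*1/(-4 + 1) + (-70 - 1*61)*(-72/209) = 2*1/(-3) + (-70 - 61)*(-72/209) = 2*1*(-⅓) - 131*(-72/209) = -⅔ + 9432/209 = 27878/627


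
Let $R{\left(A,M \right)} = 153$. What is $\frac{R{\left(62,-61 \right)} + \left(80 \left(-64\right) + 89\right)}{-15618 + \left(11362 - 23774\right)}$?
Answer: $\frac{2439}{14015} \approx 0.17403$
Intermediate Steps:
$\frac{R{\left(62,-61 \right)} + \left(80 \left(-64\right) + 89\right)}{-15618 + \left(11362 - 23774\right)} = \frac{153 + \left(80 \left(-64\right) + 89\right)}{-15618 + \left(11362 - 23774\right)} = \frac{153 + \left(-5120 + 89\right)}{-15618 + \left(11362 - 23774\right)} = \frac{153 - 5031}{-15618 - 12412} = - \frac{4878}{-28030} = \left(-4878\right) \left(- \frac{1}{28030}\right) = \frac{2439}{14015}$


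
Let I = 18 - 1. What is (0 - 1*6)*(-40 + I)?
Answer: 138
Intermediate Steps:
I = 17
(0 - 1*6)*(-40 + I) = (0 - 1*6)*(-40 + 17) = (0 - 6)*(-23) = -6*(-23) = 138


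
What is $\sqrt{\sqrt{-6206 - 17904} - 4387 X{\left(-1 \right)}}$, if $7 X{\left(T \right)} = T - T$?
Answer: $\sqrt[4]{-24110} \approx 8.8112 + 8.8112 i$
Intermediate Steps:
$X{\left(T \right)} = 0$ ($X{\left(T \right)} = \frac{T - T}{7} = \frac{1}{7} \cdot 0 = 0$)
$\sqrt{\sqrt{-6206 - 17904} - 4387 X{\left(-1 \right)}} = \sqrt{\sqrt{-6206 - 17904} - 0} = \sqrt{\sqrt{-24110} + 0} = \sqrt{i \sqrt{24110} + 0} = \sqrt{i \sqrt{24110}} = \sqrt[4]{24110} \sqrt{i}$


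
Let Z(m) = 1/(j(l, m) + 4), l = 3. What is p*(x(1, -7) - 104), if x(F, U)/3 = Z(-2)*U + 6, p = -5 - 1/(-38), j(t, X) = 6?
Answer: 166509/380 ≈ 438.18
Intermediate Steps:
Z(m) = 1/10 (Z(m) = 1/(6 + 4) = 1/10)
p = -189/38 (p = -5 - 1*(-1/38) = -5 + 1/38 = -189/38 ≈ -4.9737)
x(F, U) = 18 + 3*U/10 (x(F, U) = 3*(U/10 + 6) = 3*(6 + U/10) = 18 + 3*U/10)
p*(x(1, -7) - 104) = -189*((18 + (3/10)*(-7)) - 104)/38 = -189*((18 - 21/10) - 104)/38 = -189*(159/10 - 104)/38 = -189/38*(-881/10) = 166509/380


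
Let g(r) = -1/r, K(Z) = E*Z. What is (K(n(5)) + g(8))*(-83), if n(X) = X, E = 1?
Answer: -3237/8 ≈ -404.63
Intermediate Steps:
K(Z) = Z (K(Z) = 1*Z = Z)
(K(n(5)) + g(8))*(-83) = (5 - 1/8)*(-83) = (5 - 1*⅛)*(-83) = (5 - ⅛)*(-83) = (39/8)*(-83) = -3237/8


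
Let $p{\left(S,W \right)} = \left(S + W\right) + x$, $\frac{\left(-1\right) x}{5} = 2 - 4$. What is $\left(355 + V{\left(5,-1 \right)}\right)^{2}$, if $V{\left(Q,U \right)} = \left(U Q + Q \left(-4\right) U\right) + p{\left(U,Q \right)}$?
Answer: $147456$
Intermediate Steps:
$x = 10$ ($x = - 5 \left(2 - 4\right) = \left(-5\right) \left(-2\right) = 10$)
$p{\left(S,W \right)} = 10 + S + W$ ($p{\left(S,W \right)} = \left(S + W\right) + 10 = 10 + S + W$)
$V{\left(Q,U \right)} = 10 + Q + U - 3 Q U$ ($V{\left(Q,U \right)} = \left(U Q + Q \left(-4\right) U\right) + \left(10 + U + Q\right) = \left(Q U + - 4 Q U\right) + \left(10 + Q + U\right) = \left(Q U - 4 Q U\right) + \left(10 + Q + U\right) = - 3 Q U + \left(10 + Q + U\right) = 10 + Q + U - 3 Q U$)
$\left(355 + V{\left(5,-1 \right)}\right)^{2} = \left(355 + \left(10 + 5 - 1 - 15 \left(-1\right)\right)\right)^{2} = \left(355 + \left(10 + 5 - 1 + 15\right)\right)^{2} = \left(355 + 29\right)^{2} = 384^{2} = 147456$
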